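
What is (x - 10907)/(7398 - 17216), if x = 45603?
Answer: -17348/4909 ≈ -3.5339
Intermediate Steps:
(x - 10907)/(7398 - 17216) = (45603 - 10907)/(7398 - 17216) = 34696/(-9818) = 34696*(-1/9818) = -17348/4909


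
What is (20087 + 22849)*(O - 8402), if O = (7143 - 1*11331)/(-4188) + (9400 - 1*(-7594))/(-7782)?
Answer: -467956429856/1297 ≈ -3.6080e+8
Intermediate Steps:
O = -4606/3891 (O = (7143 - 11331)*(-1/4188) + (9400 + 7594)*(-1/7782) = -4188*(-1/4188) + 16994*(-1/7782) = 1 - 8497/3891 = -4606/3891 ≈ -1.1838)
(20087 + 22849)*(O - 8402) = (20087 + 22849)*(-4606/3891 - 8402) = 42936*(-32696788/3891) = -467956429856/1297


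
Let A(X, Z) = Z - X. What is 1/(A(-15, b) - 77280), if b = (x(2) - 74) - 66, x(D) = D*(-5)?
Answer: -1/77415 ≈ -1.2917e-5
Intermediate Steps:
x(D) = -5*D
b = -150 (b = (-5*2 - 74) - 66 = (-10 - 74) - 66 = -84 - 66 = -150)
1/(A(-15, b) - 77280) = 1/((-150 - 1*(-15)) - 77280) = 1/((-150 + 15) - 77280) = 1/(-135 - 77280) = 1/(-77415) = -1/77415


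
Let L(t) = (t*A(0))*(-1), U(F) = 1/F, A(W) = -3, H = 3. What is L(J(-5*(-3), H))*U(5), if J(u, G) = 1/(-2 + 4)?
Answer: 3/10 ≈ 0.30000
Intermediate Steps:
J(u, G) = ½ (J(u, G) = 1/2 = ½)
L(t) = 3*t (L(t) = (t*(-3))*(-1) = -3*t*(-1) = 3*t)
L(J(-5*(-3), H))*U(5) = (3*(½))/5 = (3/2)*(⅕) = 3/10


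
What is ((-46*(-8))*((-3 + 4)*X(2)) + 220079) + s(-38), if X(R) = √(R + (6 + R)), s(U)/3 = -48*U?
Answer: 225551 + 368*√10 ≈ 2.2671e+5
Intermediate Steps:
s(U) = -144*U (s(U) = 3*(-48*U) = -144*U)
X(R) = √(6 + 2*R)
((-46*(-8))*((-3 + 4)*X(2)) + 220079) + s(-38) = ((-46*(-8))*((-3 + 4)*√(6 + 2*2)) + 220079) - 144*(-38) = (368*(1*√(6 + 4)) + 220079) + 5472 = (368*(1*√10) + 220079) + 5472 = (368*√10 + 220079) + 5472 = (220079 + 368*√10) + 5472 = 225551 + 368*√10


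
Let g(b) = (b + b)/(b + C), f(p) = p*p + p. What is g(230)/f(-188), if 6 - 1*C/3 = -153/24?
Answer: 920/18782093 ≈ 4.8983e-5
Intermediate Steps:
C = 297/8 (C = 18 - (-459)/24 = 18 - 3*(-51/8) = 18 + 153/8 = 297/8 ≈ 37.125)
f(p) = p + p² (f(p) = p² + p = p + p²)
g(b) = 2*b/(297/8 + b) (g(b) = (b + b)/(b + 297/8) = (2*b)/(297/8 + b) = 2*b/(297/8 + b))
g(230)/f(-188) = (16*230/(297 + 8*230))/((-188*(1 - 188))) = (16*230/(297 + 1840))/((-188*(-187))) = (16*230/2137)/35156 = (16*230*(1/2137))*(1/35156) = (3680/2137)*(1/35156) = 920/18782093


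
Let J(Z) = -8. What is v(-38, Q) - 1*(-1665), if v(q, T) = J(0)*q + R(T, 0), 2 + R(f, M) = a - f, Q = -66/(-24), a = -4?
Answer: 7841/4 ≈ 1960.3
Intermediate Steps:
Q = 11/4 (Q = -66*(-1/24) = 11/4 ≈ 2.7500)
R(f, M) = -6 - f (R(f, M) = -2 + (-4 - f) = -6 - f)
v(q, T) = -6 - T - 8*q (v(q, T) = -8*q + (-6 - T) = -6 - T - 8*q)
v(-38, Q) - 1*(-1665) = (-6 - 1*11/4 - 8*(-38)) - 1*(-1665) = (-6 - 11/4 + 304) + 1665 = 1181/4 + 1665 = 7841/4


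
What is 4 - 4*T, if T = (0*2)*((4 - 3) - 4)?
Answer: 4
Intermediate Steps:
T = 0 (T = 0*(1 - 4) = 0*(-3) = 0)
4 - 4*T = 4 - 4*0 = 4 + 0 = 4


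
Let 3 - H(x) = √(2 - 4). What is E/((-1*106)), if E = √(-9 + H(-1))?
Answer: -√(-6 - I*√2)/106 ≈ -0.0027049 + 0.023266*I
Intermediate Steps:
H(x) = 3 - I*√2 (H(x) = 3 - √(2 - 4) = 3 - √(-2) = 3 - I*√2)
E = √(-6 - I*√2) (E = √(-9 + (3 - I*√2)) = √(-6 - I*√2) ≈ 0.28672 - 2.4662*I)
E/((-1*106)) = √(-6 - I*√2)/((-1*106)) = √(-6 - I*√2)/(-106) = √(-6 - I*√2)*(-1/106) = -√(-6 - I*√2)/106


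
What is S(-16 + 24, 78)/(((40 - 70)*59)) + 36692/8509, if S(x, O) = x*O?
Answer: 9939204/2510155 ≈ 3.9596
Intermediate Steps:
S(x, O) = O*x
S(-16 + 24, 78)/(((40 - 70)*59)) + 36692/8509 = (78*(-16 + 24))/(((40 - 70)*59)) + 36692/8509 = (78*8)/((-30*59)) + 36692*(1/8509) = 624/(-1770) + 36692/8509 = 624*(-1/1770) + 36692/8509 = -104/295 + 36692/8509 = 9939204/2510155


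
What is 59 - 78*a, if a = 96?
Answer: -7429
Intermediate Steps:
59 - 78*a = 59 - 78*96 = 59 - 7488 = -7429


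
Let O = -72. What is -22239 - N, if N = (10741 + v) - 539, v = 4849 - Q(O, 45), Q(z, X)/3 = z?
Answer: -37506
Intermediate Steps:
Q(z, X) = 3*z
v = 5065 (v = 4849 - 3*(-72) = 4849 - 1*(-216) = 4849 + 216 = 5065)
N = 15267 (N = (10741 + 5065) - 539 = 15806 - 539 = 15267)
-22239 - N = -22239 - 1*15267 = -22239 - 15267 = -37506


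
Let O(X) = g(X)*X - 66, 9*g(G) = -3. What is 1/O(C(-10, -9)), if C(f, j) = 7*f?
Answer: -3/128 ≈ -0.023438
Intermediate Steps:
g(G) = -⅓ (g(G) = (⅑)*(-3) = -⅓)
O(X) = -66 - X/3 (O(X) = -X/3 - 66 = -66 - X/3)
1/O(C(-10, -9)) = 1/(-66 - 7*(-10)/3) = 1/(-66 - ⅓*(-70)) = 1/(-66 + 70/3) = 1/(-128/3) = -3/128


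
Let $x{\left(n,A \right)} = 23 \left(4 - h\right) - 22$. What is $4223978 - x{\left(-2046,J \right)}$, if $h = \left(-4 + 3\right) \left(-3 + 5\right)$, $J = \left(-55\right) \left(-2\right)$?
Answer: $4223862$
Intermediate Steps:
$J = 110$
$h = -2$ ($h = \left(-1\right) 2 = -2$)
$x{\left(n,A \right)} = 116$ ($x{\left(n,A \right)} = 23 \left(4 - -2\right) - 22 = 23 \left(4 + 2\right) - 22 = 23 \cdot 6 - 22 = 138 - 22 = 116$)
$4223978 - x{\left(-2046,J \right)} = 4223978 - 116 = 4223862$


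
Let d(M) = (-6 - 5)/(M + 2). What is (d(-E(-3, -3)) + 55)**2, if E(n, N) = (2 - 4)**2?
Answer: 14641/4 ≈ 3660.3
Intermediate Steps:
E(n, N) = 4 (E(n, N) = (-2)**2 = 4)
d(M) = -11/(2 + M)
(d(-E(-3, -3)) + 55)**2 = (-11/(2 - 1*4) + 55)**2 = (-11/(2 - 4) + 55)**2 = (-11/(-2) + 55)**2 = (-11*(-1/2) + 55)**2 = (11/2 + 55)**2 = (121/2)**2 = 14641/4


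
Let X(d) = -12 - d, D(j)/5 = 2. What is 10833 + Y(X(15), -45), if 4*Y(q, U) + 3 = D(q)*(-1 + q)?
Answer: 43049/4 ≈ 10762.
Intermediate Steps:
D(j) = 10 (D(j) = 5*2 = 10)
Y(q, U) = -13/4 + 5*q/2 (Y(q, U) = -3/4 + (10*(-1 + q))/4 = -3/4 + (-10 + 10*q)/4 = -3/4 + (-5/2 + 5*q/2) = -13/4 + 5*q/2)
10833 + Y(X(15), -45) = 10833 + (-13/4 + 5*(-12 - 1*15)/2) = 10833 + (-13/4 + 5*(-12 - 15)/2) = 10833 + (-13/4 + (5/2)*(-27)) = 10833 + (-13/4 - 135/2) = 10833 - 283/4 = 43049/4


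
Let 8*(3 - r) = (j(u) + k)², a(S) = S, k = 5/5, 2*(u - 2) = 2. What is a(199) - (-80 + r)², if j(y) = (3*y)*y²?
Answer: -3366429/4 ≈ -8.4161e+5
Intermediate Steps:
u = 3 (u = 2 + (½)*2 = 2 + 1 = 3)
k = 1 (k = 5*(⅕) = 1)
j(y) = 3*y³
r = -1675/2 (r = 3 - (3*3³ + 1)²/8 = 3 - (3*27 + 1)²/8 = 3 - (81 + 1)²/8 = 3 - ⅛*82² = 3 - ⅛*6724 = 3 - 1681/2 = -1675/2 ≈ -837.50)
a(199) - (-80 + r)² = 199 - (-80 - 1675/2)² = 199 - (-1835/2)² = 199 - 1*3367225/4 = 199 - 3367225/4 = -3366429/4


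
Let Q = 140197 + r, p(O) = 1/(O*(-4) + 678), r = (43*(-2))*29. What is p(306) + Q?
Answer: 75185837/546 ≈ 1.3770e+5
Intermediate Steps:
r = -2494 (r = -86*29 = -2494)
p(O) = 1/(678 - 4*O) (p(O) = 1/(-4*O + 678) = 1/(678 - 4*O))
Q = 137703 (Q = 140197 - 2494 = 137703)
p(306) + Q = -1/(-678 + 4*306) + 137703 = -1/(-678 + 1224) + 137703 = -1/546 + 137703 = 75185837/546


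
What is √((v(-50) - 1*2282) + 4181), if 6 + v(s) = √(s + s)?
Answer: √(1893 + 10*I) ≈ 43.509 + 0.1149*I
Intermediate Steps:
v(s) = -6 + √2*√s (v(s) = -6 + √(s + s) = -6 + √(2*s) = -6 + √2*√s)
√((v(-50) - 1*2282) + 4181) = √(((-6 + √2*√(-50)) - 1*2282) + 4181) = √(((-6 + √2*(5*I*√2)) - 2282) + 4181) = √(((-6 + 10*I) - 2282) + 4181) = √((-2288 + 10*I) + 4181) = √(1893 + 10*I)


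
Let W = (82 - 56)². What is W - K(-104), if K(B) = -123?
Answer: 799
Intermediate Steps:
W = 676 (W = 26² = 676)
W - K(-104) = 676 - 1*(-123) = 676 + 123 = 799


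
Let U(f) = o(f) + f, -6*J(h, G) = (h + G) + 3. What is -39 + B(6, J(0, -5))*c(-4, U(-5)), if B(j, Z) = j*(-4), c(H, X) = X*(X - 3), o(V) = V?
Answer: -3159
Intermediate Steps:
J(h, G) = -½ - G/6 - h/6 (J(h, G) = -((h + G) + 3)/6 = -((G + h) + 3)/6 = -(3 + G + h)/6 = -½ - G/6 - h/6)
U(f) = 2*f (U(f) = f + f = 2*f)
c(H, X) = X*(-3 + X)
B(j, Z) = -4*j
-39 + B(6, J(0, -5))*c(-4, U(-5)) = -39 + (-4*6)*((2*(-5))*(-3 + 2*(-5))) = -39 - (-240)*(-3 - 10) = -39 - (-240)*(-13) = -39 - 24*130 = -39 - 3120 = -3159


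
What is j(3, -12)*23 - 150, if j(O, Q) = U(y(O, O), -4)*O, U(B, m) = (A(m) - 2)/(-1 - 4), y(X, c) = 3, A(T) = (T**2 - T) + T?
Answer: -1716/5 ≈ -343.20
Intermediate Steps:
A(T) = T**2
U(B, m) = 2/5 - m**2/5 (U(B, m) = (m**2 - 2)/(-1 - 4) = (-2 + m**2)/(-5) = (-2 + m**2)*(-1/5) = 2/5 - m**2/5)
j(O, Q) = -14*O/5 (j(O, Q) = (2/5 - 1/5*(-4)**2)*O = (2/5 - 1/5*16)*O = (2/5 - 16/5)*O = -14*O/5)
j(3, -12)*23 - 150 = -14/5*3*23 - 150 = -42/5*23 - 150 = -966/5 - 150 = -1716/5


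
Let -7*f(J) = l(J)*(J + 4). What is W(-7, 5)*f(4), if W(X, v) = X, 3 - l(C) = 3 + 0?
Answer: 0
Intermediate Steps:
l(C) = 0 (l(C) = 3 - (3 + 0) = 3 - 1*3 = 3 - 3 = 0)
f(J) = 0 (f(J) = -0*(J + 4) = -0*(4 + J) = -⅐*0 = 0)
W(-7, 5)*f(4) = -7*0 = 0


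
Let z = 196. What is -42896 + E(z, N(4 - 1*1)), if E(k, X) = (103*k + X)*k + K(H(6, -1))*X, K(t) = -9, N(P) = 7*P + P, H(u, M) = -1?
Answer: 3918440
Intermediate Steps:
N(P) = 8*P
E(k, X) = -9*X + k*(X + 103*k) (E(k, X) = (103*k + X)*k - 9*X = (X + 103*k)*k - 9*X = k*(X + 103*k) - 9*X = -9*X + k*(X + 103*k))
-42896 + E(z, N(4 - 1*1)) = -42896 + (-72*(4 - 1*1) + 103*196² + (8*(4 - 1*1))*196) = -42896 + (-72*(4 - 1) + 103*38416 + (8*(4 - 1))*196) = -42896 + (-72*3 + 3956848 + (8*3)*196) = -42896 + (-9*24 + 3956848 + 24*196) = -42896 + (-216 + 3956848 + 4704) = -42896 + 3961336 = 3918440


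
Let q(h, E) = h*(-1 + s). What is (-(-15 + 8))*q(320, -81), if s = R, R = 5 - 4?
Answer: 0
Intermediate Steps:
R = 1
s = 1
q(h, E) = 0 (q(h, E) = h*(-1 + 1) = h*0 = 0)
(-(-15 + 8))*q(320, -81) = -(-15 + 8)*0 = -1*(-7)*0 = 7*0 = 0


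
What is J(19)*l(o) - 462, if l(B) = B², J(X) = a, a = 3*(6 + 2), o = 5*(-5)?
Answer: 14538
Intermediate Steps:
o = -25
a = 24 (a = 3*8 = 24)
J(X) = 24
J(19)*l(o) - 462 = 24*(-25)² - 462 = 24*625 - 462 = 15000 - 462 = 14538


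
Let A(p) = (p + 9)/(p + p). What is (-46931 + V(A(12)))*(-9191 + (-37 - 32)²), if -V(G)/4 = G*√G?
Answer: 207904330 + 15505*√14/4 ≈ 2.0792e+8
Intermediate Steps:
A(p) = (9 + p)/(2*p) (A(p) = (9 + p)/((2*p)) = (9 + p)*(1/(2*p)) = (9 + p)/(2*p))
V(G) = -4*G^(3/2) (V(G) = -4*G*√G = -4*G^(3/2))
(-46931 + V(A(12)))*(-9191 + (-37 - 32)²) = (-46931 - 4*√6*(9 + 12)^(3/2)/288)*(-9191 + (-37 - 32)²) = (-46931 - 4*7*√14/32)*(-9191 + (-69)²) = (-46931 - 7*√14/8)*(-9191 + 4761) = (-46931 - 7*√14/8)*(-4430) = 207904330 + 15505*√14/4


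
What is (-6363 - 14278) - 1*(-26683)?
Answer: 6042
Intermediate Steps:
(-6363 - 14278) - 1*(-26683) = -20641 + 26683 = 6042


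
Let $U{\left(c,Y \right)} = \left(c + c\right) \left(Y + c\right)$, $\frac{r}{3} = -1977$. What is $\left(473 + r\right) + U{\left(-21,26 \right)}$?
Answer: $-5668$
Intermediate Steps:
$r = -5931$ ($r = 3 \left(-1977\right) = -5931$)
$U{\left(c,Y \right)} = 2 c \left(Y + c\right)$
$\left(473 + r\right) + U{\left(-21,26 \right)} = \left(473 - 5931\right) + 2 \left(-21\right) \left(26 - 21\right) = -5458 + 2 \left(-21\right) 5 = -5458 - 210 = -5668$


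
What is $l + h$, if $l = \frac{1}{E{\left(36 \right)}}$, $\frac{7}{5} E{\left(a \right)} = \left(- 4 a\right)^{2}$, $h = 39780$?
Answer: $\frac{4124390407}{103680} \approx 39780.0$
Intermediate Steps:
$E{\left(a \right)} = \frac{80 a^{2}}{7}$ ($E{\left(a \right)} = \frac{5 \left(- 4 a\right)^{2}}{7} = \frac{5 \cdot 16 a^{2}}{7} = \frac{80 a^{2}}{7}$)
$l = \frac{7}{103680}$ ($l = \frac{1}{\frac{80}{7} \cdot 36^{2}} = \frac{1}{\frac{80}{7} \cdot 1296} = \frac{1}{\frac{103680}{7}} = \frac{7}{103680} \approx 6.7515 \cdot 10^{-5}$)
$l + h = \frac{7}{103680} + 39780 = \frac{4124390407}{103680}$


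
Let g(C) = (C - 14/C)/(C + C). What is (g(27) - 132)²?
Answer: 36764611081/2125764 ≈ 17295.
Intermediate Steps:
g(C) = (C - 14/C)/(2*C) (g(C) = (C - 14/C)/((2*C)) = (C - 14/C)*(1/(2*C)) = (C - 14/C)/(2*C))
(g(27) - 132)² = ((½ - 7/27²) - 132)² = ((½ - 7*1/729) - 132)² = ((½ - 7/729) - 132)² = (715/1458 - 132)² = (-191741/1458)² = 36764611081/2125764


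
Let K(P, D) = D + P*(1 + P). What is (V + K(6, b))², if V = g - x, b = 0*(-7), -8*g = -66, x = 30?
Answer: 6561/16 ≈ 410.06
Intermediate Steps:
g = 33/4 (g = -⅛*(-66) = 33/4 ≈ 8.2500)
b = 0
V = -87/4 (V = 33/4 - 1*30 = 33/4 - 30 = -87/4 ≈ -21.750)
(V + K(6, b))² = (-87/4 + (0 + 6 + 6²))² = (-87/4 + (0 + 6 + 36))² = (-87/4 + 42)² = (81/4)² = 6561/16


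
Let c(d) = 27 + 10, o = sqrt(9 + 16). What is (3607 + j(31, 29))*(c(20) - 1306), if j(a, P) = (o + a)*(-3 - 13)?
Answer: -3846339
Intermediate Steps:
o = 5 (o = sqrt(25) = 5)
j(a, P) = -80 - 16*a (j(a, P) = (5 + a)*(-3 - 13) = (5 + a)*(-16) = -80 - 16*a)
c(d) = 37
(3607 + j(31, 29))*(c(20) - 1306) = (3607 + (-80 - 16*31))*(37 - 1306) = (3607 + (-80 - 496))*(-1269) = (3607 - 576)*(-1269) = 3031*(-1269) = -3846339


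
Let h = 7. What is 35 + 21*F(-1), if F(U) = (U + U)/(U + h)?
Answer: 28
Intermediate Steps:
F(U) = 2*U/(7 + U) (F(U) = (U + U)/(U + 7) = (2*U)/(7 + U) = 2*U/(7 + U))
35 + 21*F(-1) = 35 + 21*(2*(-1)/(7 - 1)) = 35 + 21*(2*(-1)/6) = 35 + 21*(2*(-1)*(1/6)) = 35 + 21*(-1/3) = 35 - 7 = 28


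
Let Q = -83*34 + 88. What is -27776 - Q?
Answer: -25042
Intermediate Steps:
Q = -2734 (Q = -2822 + 88 = -2734)
-27776 - Q = -27776 - 1*(-2734) = -27776 + 2734 = -25042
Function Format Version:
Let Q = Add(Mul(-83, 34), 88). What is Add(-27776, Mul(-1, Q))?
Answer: -25042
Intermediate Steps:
Q = -2734 (Q = Add(-2822, 88) = -2734)
Add(-27776, Mul(-1, Q)) = Add(-27776, Mul(-1, -2734)) = Add(-27776, 2734) = -25042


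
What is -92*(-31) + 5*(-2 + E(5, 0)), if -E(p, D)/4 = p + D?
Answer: 2742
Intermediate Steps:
E(p, D) = -4*D - 4*p (E(p, D) = -4*(p + D) = -4*(D + p) = -4*D - 4*p)
-92*(-31) + 5*(-2 + E(5, 0)) = -92*(-31) + 5*(-2 + (-4*0 - 4*5)) = 2852 + 5*(-2 + (0 - 20)) = 2852 + 5*(-2 - 20) = 2852 + 5*(-22) = 2852 - 110 = 2742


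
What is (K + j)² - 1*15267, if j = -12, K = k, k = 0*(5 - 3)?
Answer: -15123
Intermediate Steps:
k = 0 (k = 0*2 = 0)
K = 0
(K + j)² - 1*15267 = (0 - 12)² - 1*15267 = (-12)² - 15267 = 144 - 15267 = -15123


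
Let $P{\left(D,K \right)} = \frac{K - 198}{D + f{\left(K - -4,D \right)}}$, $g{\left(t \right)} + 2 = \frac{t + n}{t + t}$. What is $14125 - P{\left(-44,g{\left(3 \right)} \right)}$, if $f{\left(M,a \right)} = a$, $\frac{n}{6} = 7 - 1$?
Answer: $\frac{2485613}{176} \approx 14123.0$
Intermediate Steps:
$n = 36$ ($n = 6 \left(7 - 1\right) = 6 \cdot 6 = 36$)
$g{\left(t \right)} = -2 + \frac{36 + t}{2 t}$ ($g{\left(t \right)} = -2 + \frac{t + 36}{t + t} = -2 + \frac{36 + t}{2 t}$)
$P{\left(D,K \right)} = \frac{-198 + K}{2 D}$ ($P{\left(D,K \right)} = \frac{K - 198}{D + D} = \frac{-198 + K}{2 D}$)
$14125 - P{\left(-44,g{\left(3 \right)} \right)} = 14125 - \frac{-198 - \left(\frac{3}{2} - \frac{18}{3}\right)}{2 \left(-44\right)} = 14125 - \frac{1}{2} \left(- \frac{1}{44}\right) \left(-198 + \left(- \frac{3}{2} + 18 \cdot \frac{1}{3}\right)\right) = 14125 - \frac{1}{2} \left(- \frac{1}{44}\right) \left(-198 + \left(- \frac{3}{2} + 6\right)\right) = 14125 - \frac{1}{2} \left(- \frac{1}{44}\right) \left(-198 + \frac{9}{2}\right) = 14125 - \frac{1}{2} \left(- \frac{1}{44}\right) \left(- \frac{387}{2}\right) = 14125 - \frac{387}{176} = \frac{2485613}{176}$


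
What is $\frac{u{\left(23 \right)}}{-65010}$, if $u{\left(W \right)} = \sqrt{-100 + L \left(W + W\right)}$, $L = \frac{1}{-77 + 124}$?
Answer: $- \frac{i \sqrt{218738}}{3055470} \approx - 0.00015307 i$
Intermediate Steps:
$L = \frac{1}{47} \approx 0.021277$
$u{\left(W \right)} = \sqrt{-100 + \frac{2 W}{47}}$ ($u{\left(W \right)} = \sqrt{-100 + \frac{W + W}{47}} = \sqrt{-100 + \frac{2 W}{47}}$)
$\frac{u{\left(23 \right)}}{-65010} = \frac{\frac{1}{47} \sqrt{-220900 + 94 \cdot 23}}{-65010} = \frac{\sqrt{-220900 + 2162}}{47} \left(- \frac{1}{65010}\right) = \frac{\sqrt{-218738}}{47} \left(- \frac{1}{65010}\right) = \frac{i \sqrt{218738}}{47} \left(- \frac{1}{65010}\right) = - \frac{i \sqrt{218738}}{3055470}$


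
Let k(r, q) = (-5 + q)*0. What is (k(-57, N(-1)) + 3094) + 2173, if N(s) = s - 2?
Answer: 5267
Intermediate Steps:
N(s) = -2 + s
k(r, q) = 0
(k(-57, N(-1)) + 3094) + 2173 = (0 + 3094) + 2173 = 3094 + 2173 = 5267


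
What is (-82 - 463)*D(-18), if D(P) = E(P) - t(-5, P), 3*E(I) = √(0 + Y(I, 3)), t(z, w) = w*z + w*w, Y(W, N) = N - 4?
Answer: 225630 - 545*I/3 ≈ 2.2563e+5 - 181.67*I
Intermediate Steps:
Y(W, N) = -4 + N
t(z, w) = w² + w*z (t(z, w) = w*z + w² = w² + w*z)
E(I) = I/3 (E(I) = √(0 + (-4 + 3))/3 = √(0 - 1)/3 = √(-1)/3 = I/3)
D(P) = I/3 - P*(-5 + P) (D(P) = I/3 - P*(P - 5) = I/3 - P*(-5 + P))
(-82 - 463)*D(-18) = (-82 - 463)*(I/3 - 1*(-18)*(-5 - 18)) = -545*(I/3 - 1*(-18)*(-23)) = -545*(I/3 - 414) = -545*(-414 + I/3) = 225630 - 545*I/3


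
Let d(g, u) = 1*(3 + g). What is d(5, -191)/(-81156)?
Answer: -2/20289 ≈ -9.8576e-5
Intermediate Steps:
d(g, u) = 3 + g
d(5, -191)/(-81156) = (3 + 5)/(-81156) = 8*(-1/81156) = -2/20289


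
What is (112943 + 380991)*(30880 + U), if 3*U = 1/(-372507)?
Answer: 17045192351426386/1117521 ≈ 1.5253e+10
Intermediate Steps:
U = -1/1117521 (U = (⅓)/(-372507) = (⅓)*(-1/372507) = -1/1117521 ≈ -8.9484e-7)
(112943 + 380991)*(30880 + U) = (112943 + 380991)*(30880 - 1/1117521) = 493934*(34509048479/1117521) = 17045192351426386/1117521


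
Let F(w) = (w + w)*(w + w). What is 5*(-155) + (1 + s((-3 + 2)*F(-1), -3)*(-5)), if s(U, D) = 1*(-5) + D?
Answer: -734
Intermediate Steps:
F(w) = 4*w² (F(w) = (2*w)*(2*w) = 4*w²)
s(U, D) = -5 + D
5*(-155) + (1 + s((-3 + 2)*F(-1), -3)*(-5)) = 5*(-155) + (1 + (-5 - 3)*(-5)) = -775 + (1 - 8*(-5)) = -775 + (1 + 40) = -775 + 41 = -734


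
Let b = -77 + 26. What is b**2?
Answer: 2601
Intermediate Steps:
b = -51
b**2 = (-51)**2 = 2601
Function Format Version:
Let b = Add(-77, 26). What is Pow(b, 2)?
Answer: 2601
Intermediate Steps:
b = -51
Pow(b, 2) = Pow(-51, 2) = 2601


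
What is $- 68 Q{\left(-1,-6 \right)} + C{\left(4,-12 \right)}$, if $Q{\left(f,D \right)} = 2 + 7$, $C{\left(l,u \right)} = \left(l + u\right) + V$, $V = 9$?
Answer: $-611$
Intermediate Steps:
$C{\left(l,u \right)} = 9 + l + u$ ($C{\left(l,u \right)} = \left(l + u\right) + 9 = 9 + l + u$)
$Q{\left(f,D \right)} = 9$
$- 68 Q{\left(-1,-6 \right)} + C{\left(4,-12 \right)} = \left(-68\right) 9 + \left(9 + 4 - 12\right) = -612 + 1 = -611$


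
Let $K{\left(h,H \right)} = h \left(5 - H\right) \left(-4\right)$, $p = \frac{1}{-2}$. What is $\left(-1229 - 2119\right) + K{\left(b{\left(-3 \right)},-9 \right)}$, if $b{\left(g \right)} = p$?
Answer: $-3320$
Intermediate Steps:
$p = - \frac{1}{2} \approx -0.5$
$b{\left(g \right)} = - \frac{1}{2}$
$K{\left(h,H \right)} = - 4 h \left(5 - H\right)$
$\left(-1229 - 2119\right) + K{\left(b{\left(-3 \right)},-9 \right)} = \left(-1229 - 2119\right) + 4 \left(- \frac{1}{2}\right) \left(-5 - 9\right) = -3348 + 4 \left(- \frac{1}{2}\right) \left(-14\right) = -3348 + 28 = -3320$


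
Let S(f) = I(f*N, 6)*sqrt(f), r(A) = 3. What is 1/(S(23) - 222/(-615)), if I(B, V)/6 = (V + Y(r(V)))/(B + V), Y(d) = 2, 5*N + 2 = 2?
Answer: -7585/30927662 + 84050*sqrt(23)/15463831 ≈ 0.025821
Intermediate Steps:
N = 0 (N = -2/5 + (1/5)*2 = -2/5 + 2/5 = 0)
I(B, V) = 6*(2 + V)/(B + V) (I(B, V) = 6*((V + 2)/(B + V)) = 6*((2 + V)/(B + V)) = 6*(2 + V)/(B + V))
S(f) = 8*sqrt(f) (S(f) = (6*(2 + 6)/(f*0 + 6))*sqrt(f) = (6*8/(0 + 6))*sqrt(f) = (6*8/6)*sqrt(f) = (6*(1/6)*8)*sqrt(f) = 8*sqrt(f))
1/(S(23) - 222/(-615)) = 1/(8*sqrt(23) - 222/(-615)) = 1/(8*sqrt(23) - 222*(-1/615)) = 1/(8*sqrt(23) + 74/205) = 1/(74/205 + 8*sqrt(23))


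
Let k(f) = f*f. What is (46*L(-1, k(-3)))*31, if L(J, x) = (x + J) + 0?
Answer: 11408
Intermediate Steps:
k(f) = f**2
L(J, x) = J + x (L(J, x) = (J + x) + 0 = J + x)
(46*L(-1, k(-3)))*31 = (46*(-1 + (-3)**2))*31 = (46*(-1 + 9))*31 = (46*8)*31 = 368*31 = 11408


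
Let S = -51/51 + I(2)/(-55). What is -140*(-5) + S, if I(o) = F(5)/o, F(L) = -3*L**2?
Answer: 15393/22 ≈ 699.68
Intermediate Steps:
I(o) = -75/o (I(o) = (-3*5**2)/o = (-3*25)/o = -75/o)
S = -7/22 (S = -51/51 - 75/2/(-55) = -51*1/51 - 75*1/2*(-1/55) = -1 - 75/2*(-1/55) = -1 + 15/22 = -7/22 ≈ -0.31818)
-140*(-5) + S = -140*(-5) - 7/22 = 700 - 7/22 = 15393/22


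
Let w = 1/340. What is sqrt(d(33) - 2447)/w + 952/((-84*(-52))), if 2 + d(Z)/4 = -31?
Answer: 17/78 + 340*I*sqrt(2579) ≈ 0.21795 + 17267.0*I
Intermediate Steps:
d(Z) = -132 (d(Z) = -8 + 4*(-31) = -8 - 124 = -132)
w = 1/340 ≈ 0.0029412
sqrt(d(33) - 2447)/w + 952/((-84*(-52))) = sqrt(-132 - 2447)/(1/340) + 952/((-84*(-52))) = sqrt(-2579)*340 + 952/4368 = (I*sqrt(2579))*340 + 952*(1/4368) = 340*I*sqrt(2579) + 17/78 = 17/78 + 340*I*sqrt(2579)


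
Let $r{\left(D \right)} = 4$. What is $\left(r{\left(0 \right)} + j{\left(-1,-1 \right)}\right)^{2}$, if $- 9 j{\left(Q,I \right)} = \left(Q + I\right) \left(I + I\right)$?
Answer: $\frac{1024}{81} \approx 12.642$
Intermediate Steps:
$j{\left(Q,I \right)} = - \frac{2 I \left(I + Q\right)}{9}$ ($j{\left(Q,I \right)} = - \frac{\left(Q + I\right) \left(I + I\right)}{9} = - \frac{\left(I + Q\right) 2 I}{9} = - \frac{2 I \left(I + Q\right)}{9}$)
$\left(r{\left(0 \right)} + j{\left(-1,-1 \right)}\right)^{2} = \left(4 - - \frac{2 \left(-1 - 1\right)}{9}\right)^{2} = \left(4 - \left(- \frac{2}{9}\right) \left(-2\right)\right)^{2} = \left(4 - \frac{4}{9}\right)^{2} = \left(\frac{32}{9}\right)^{2} = \frac{1024}{81}$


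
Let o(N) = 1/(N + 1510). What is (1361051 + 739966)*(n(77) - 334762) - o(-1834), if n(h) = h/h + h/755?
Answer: -172050624158656069/244620 ≈ -7.0334e+11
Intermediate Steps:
o(N) = 1/(1510 + N)
n(h) = 1 + h/755 (n(h) = 1 + h*(1/755) = 1 + h/755)
(1361051 + 739966)*(n(77) - 334762) - o(-1834) = (1361051 + 739966)*((1 + (1/755)*77) - 334762) - 1/(1510 - 1834) = 2101017*((1 + 77/755) - 334762) - 1/(-324) = 2101017*(832/755 - 334762) - 1*(-1/324) = 2101017*(-252744478/755) + 1/324 = -531020444934126/755 + 1/324 = -172050624158656069/244620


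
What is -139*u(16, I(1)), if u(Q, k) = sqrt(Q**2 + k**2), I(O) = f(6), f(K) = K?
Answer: -278*sqrt(73) ≈ -2375.2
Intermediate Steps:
I(O) = 6
-139*u(16, I(1)) = -139*sqrt(16**2 + 6**2) = -139*sqrt(256 + 36) = -278*sqrt(73)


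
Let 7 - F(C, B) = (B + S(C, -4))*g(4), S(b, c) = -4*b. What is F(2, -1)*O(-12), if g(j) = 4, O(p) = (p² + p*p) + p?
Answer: 11868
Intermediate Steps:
O(p) = p + 2*p² (O(p) = (p² + p²) + p = 2*p² + p = p + 2*p²)
F(C, B) = 7 - 4*B + 16*C (F(C, B) = 7 - (B - 4*C)*4 = 7 - (-16*C + 4*B) = 7 + (-4*B + 16*C) = 7 - 4*B + 16*C)
F(2, -1)*O(-12) = (7 - 4*(-1) + 16*2)*(-12*(1 + 2*(-12))) = (7 + 4 + 32)*(-12*(1 - 24)) = 43*(-12*(-23)) = 43*276 = 11868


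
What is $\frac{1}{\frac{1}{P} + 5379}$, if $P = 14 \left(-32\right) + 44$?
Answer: $\frac{404}{2173115} \approx 0.00018591$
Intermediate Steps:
$P = -404$ ($P = -448 + 44 = -404$)
$\frac{1}{\frac{1}{P} + 5379} = \frac{1}{\frac{1}{-404} + 5379} = \frac{1}{- \frac{1}{404} + 5379} = \frac{1}{\frac{2173115}{404}} = \frac{404}{2173115}$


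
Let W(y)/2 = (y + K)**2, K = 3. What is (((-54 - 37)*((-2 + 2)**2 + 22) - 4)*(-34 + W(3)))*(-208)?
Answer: 15855424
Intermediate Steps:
W(y) = 2*(3 + y)**2 (W(y) = 2*(y + 3)**2 = 2*(3 + y)**2)
(((-54 - 37)*((-2 + 2)**2 + 22) - 4)*(-34 + W(3)))*(-208) = (((-54 - 37)*((-2 + 2)**2 + 22) - 4)*(-34 + 2*(3 + 3)**2))*(-208) = ((-91*(0**2 + 22) - 4)*(-34 + 2*6**2))*(-208) = ((-91*(0 + 22) - 4)*(-34 + 2*36))*(-208) = ((-91*22 - 4)*(-34 + 72))*(-208) = ((-2002 - 4)*38)*(-208) = -2006*38*(-208) = -76228*(-208) = 15855424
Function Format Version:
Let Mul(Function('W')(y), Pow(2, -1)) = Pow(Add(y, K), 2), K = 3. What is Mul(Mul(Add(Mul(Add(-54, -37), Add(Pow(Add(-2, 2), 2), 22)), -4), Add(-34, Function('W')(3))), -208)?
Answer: 15855424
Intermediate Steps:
Function('W')(y) = Mul(2, Pow(Add(3, y), 2)) (Function('W')(y) = Mul(2, Pow(Add(y, 3), 2)) = Mul(2, Pow(Add(3, y), 2)))
Mul(Mul(Add(Mul(Add(-54, -37), Add(Pow(Add(-2, 2), 2), 22)), -4), Add(-34, Function('W')(3))), -208) = Mul(Mul(Add(Mul(Add(-54, -37), Add(Pow(Add(-2, 2), 2), 22)), -4), Add(-34, Mul(2, Pow(Add(3, 3), 2)))), -208) = Mul(Mul(Add(Mul(-91, Add(Pow(0, 2), 22)), -4), Add(-34, Mul(2, Pow(6, 2)))), -208) = Mul(Mul(Add(Mul(-91, Add(0, 22)), -4), Add(-34, Mul(2, 36))), -208) = Mul(Mul(Add(Mul(-91, 22), -4), Add(-34, 72)), -208) = Mul(Mul(Add(-2002, -4), 38), -208) = Mul(Mul(-2006, 38), -208) = Mul(-76228, -208) = 15855424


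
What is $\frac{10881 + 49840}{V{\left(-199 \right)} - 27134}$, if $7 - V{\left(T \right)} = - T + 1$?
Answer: $- \frac{60721}{27327} \approx -2.222$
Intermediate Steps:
$V{\left(T \right)} = 6 + T$ ($V{\left(T \right)} = 7 - \left(- T + 1\right) = 7 - \left(1 - T\right) = 7 + \left(-1 + T\right) = 6 + T$)
$\frac{10881 + 49840}{V{\left(-199 \right)} - 27134} = \frac{10881 + 49840}{\left(6 - 199\right) - 27134} = \frac{60721}{-193 - 27134} = \frac{60721}{-27327} = 60721 \left(- \frac{1}{27327}\right) = - \frac{60721}{27327}$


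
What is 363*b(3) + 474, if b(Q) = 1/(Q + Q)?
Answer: 1069/2 ≈ 534.50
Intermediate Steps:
b(Q) = 1/(2*Q)
363*b(3) + 474 = 363*((½)/3) + 474 = 363*((½)*(⅓)) + 474 = 363*(⅙) + 474 = 121/2 + 474 = 1069/2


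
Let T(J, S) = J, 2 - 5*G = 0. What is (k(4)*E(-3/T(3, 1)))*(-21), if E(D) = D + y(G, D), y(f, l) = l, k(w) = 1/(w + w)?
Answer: 21/4 ≈ 5.2500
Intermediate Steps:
G = ⅖ (G = ⅖ - ⅕*0 = ⅖ + 0 = ⅖ ≈ 0.40000)
k(w) = 1/(2*w)
E(D) = 2*D (E(D) = D + D = 2*D)
(k(4)*E(-3/T(3, 1)))*(-21) = (((½)/4)*(2*(-3/3)))*(-21) = (((½)*(¼))*(2*(-3*⅓)))*(-21) = ((2*(-1))/8)*(-21) = ((⅛)*(-2))*(-21) = -¼*(-21) = 21/4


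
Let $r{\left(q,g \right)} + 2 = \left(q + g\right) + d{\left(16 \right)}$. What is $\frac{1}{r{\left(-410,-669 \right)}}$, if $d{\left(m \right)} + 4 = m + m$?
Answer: $- \frac{1}{1053} \approx -0.00094967$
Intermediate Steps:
$d{\left(m \right)} = -4 + 2 m$ ($d{\left(m \right)} = -4 + \left(m + m\right) = -4 + 2 m$)
$r{\left(q,g \right)} = 26 + g + q$ ($r{\left(q,g \right)} = -2 + \left(\left(q + g\right) + \left(-4 + 2 \cdot 16\right)\right) = -2 + \left(\left(g + q\right) + \left(-4 + 32\right)\right) = -2 + \left(\left(g + q\right) + 28\right) = -2 + \left(28 + g + q\right) = 26 + g + q$)
$\frac{1}{r{\left(-410,-669 \right)}} = \frac{1}{26 - 669 - 410} = \frac{1}{-1053} = - \frac{1}{1053}$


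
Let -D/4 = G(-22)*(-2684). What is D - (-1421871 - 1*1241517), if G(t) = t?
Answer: 2427196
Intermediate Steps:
D = -236192 (D = -(-88)*(-2684) = -4*59048 = -236192)
D - (-1421871 - 1*1241517) = -236192 - (-1421871 - 1*1241517) = -236192 - (-1421871 - 1241517) = -236192 - 1*(-2663388) = -236192 + 2663388 = 2427196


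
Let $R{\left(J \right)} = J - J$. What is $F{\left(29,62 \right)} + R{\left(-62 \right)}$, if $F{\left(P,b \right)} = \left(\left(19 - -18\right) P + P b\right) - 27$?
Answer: $2844$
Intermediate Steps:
$R{\left(J \right)} = 0$
$F{\left(P,b \right)} = -27 + 37 P + P b$ ($F{\left(P,b \right)} = \left(\left(19 + 18\right) P + P b\right) - 27 = \left(37 P + P b\right) - 27 = -27 + 37 P + P b$)
$F{\left(29,62 \right)} + R{\left(-62 \right)} = \left(-27 + 37 \cdot 29 + 29 \cdot 62\right) + 0 = \left(-27 + 1073 + 1798\right) + 0 = 2844 + 0 = 2844$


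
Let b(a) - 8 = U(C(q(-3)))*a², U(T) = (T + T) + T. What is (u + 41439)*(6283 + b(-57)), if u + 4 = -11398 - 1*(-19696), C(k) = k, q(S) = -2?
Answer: -656624799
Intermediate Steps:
u = 8294 (u = -4 + (-11398 - 1*(-19696)) = -4 + (-11398 + 19696) = -4 + 8298 = 8294)
U(T) = 3*T (U(T) = 2*T + T = 3*T)
b(a) = 8 - 6*a² (b(a) = 8 + (3*(-2))*a² = 8 - 6*a²)
(u + 41439)*(6283 + b(-57)) = (8294 + 41439)*(6283 + (8 - 6*(-57)²)) = 49733*(6283 + (8 - 6*3249)) = 49733*(6283 + (8 - 19494)) = 49733*(6283 - 19486) = 49733*(-13203) = -656624799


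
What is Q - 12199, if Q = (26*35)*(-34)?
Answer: -43139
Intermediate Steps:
Q = -30940 (Q = 910*(-34) = -30940)
Q - 12199 = -30940 - 12199 = -43139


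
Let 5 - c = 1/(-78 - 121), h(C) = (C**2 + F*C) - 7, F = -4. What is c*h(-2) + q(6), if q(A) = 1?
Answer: 5179/199 ≈ 26.025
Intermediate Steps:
h(C) = -7 + C**2 - 4*C (h(C) = (C**2 - 4*C) - 7 = -7 + C**2 - 4*C)
c = 996/199 (c = 5 - 1/(-78 - 121) = 5 - 1/(-199) = 5 - 1*(-1/199) = 5 + 1/199 = 996/199 ≈ 5.0050)
c*h(-2) + q(6) = 996*(-7 + (-2)**2 - 4*(-2))/199 + 1 = 996*(-7 + 4 + 8)/199 + 1 = (996/199)*5 + 1 = 4980/199 + 1 = 5179/199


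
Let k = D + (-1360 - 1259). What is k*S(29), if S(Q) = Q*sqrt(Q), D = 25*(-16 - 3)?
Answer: -89726*sqrt(29) ≈ -4.8319e+5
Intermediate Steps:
D = -475 (D = 25*(-19) = -475)
S(Q) = Q**(3/2)
k = -3094 (k = -475 + (-1360 - 1259) = -475 - 2619 = -3094)
k*S(29) = -89726*sqrt(29)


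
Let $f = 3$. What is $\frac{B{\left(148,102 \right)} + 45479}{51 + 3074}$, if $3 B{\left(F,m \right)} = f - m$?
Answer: $\frac{45446}{3125} \approx 14.543$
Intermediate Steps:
$B{\left(F,m \right)} = 1 - \frac{m}{3}$ ($B{\left(F,m \right)} = \frac{3 - m}{3} = 1 - \frac{m}{3}$)
$\frac{B{\left(148,102 \right)} + 45479}{51 + 3074} = \frac{\left(1 - 34\right) + 45479}{51 + 3074} = \frac{\left(1 - 34\right) + 45479}{3125} = \left(-33 + 45479\right) \frac{1}{3125} = 45446 \cdot \frac{1}{3125} = \frac{45446}{3125}$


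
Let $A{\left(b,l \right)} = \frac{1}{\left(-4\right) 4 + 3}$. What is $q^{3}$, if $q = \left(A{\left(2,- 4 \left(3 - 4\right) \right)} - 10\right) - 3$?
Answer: $- \frac{4913000}{2197} \approx -2236.2$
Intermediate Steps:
$A{\left(b,l \right)} = - \frac{1}{13}$ ($A{\left(b,l \right)} = \frac{1}{-16 + 3} = \frac{1}{-13} = - \frac{1}{13}$)
$q = - \frac{170}{13}$ ($q = \left(- \frac{1}{13} - 10\right) - 3 = - \frac{131}{13} - 3 = - \frac{170}{13} \approx -13.077$)
$q^{3} = \left(- \frac{170}{13}\right)^{3} = - \frac{4913000}{2197}$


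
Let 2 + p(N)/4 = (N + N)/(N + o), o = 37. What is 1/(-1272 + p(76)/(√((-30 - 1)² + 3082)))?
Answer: -8208385653/10441066539664 + 4181*√4043/10441066539664 ≈ -0.00078614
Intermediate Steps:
p(N) = -8 + 8*N/(37 + N) (p(N) = -8 + 4*((N + N)/(N + 37)) = -8 + 4*((2*N)/(37 + N)) = -8 + 4*(2*N/(37 + N)) = -8 + 8*N/(37 + N))
1/(-1272 + p(76)/(√((-30 - 1)² + 3082))) = 1/(-1272 + (-296/(37 + 76))/(√((-30 - 1)² + 3082))) = 1/(-1272 + (-296/113)/(√((-31)² + 3082))) = 1/(-1272 + (-296*1/113)/(√(961 + 3082))) = 1/(-1272 - 296*√4043/4043/113) = 1/(-1272 - 296*√4043/456859)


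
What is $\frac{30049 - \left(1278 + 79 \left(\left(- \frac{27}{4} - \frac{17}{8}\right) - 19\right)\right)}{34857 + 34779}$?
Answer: $\frac{82595}{185696} \approx 0.44479$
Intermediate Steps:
$\frac{30049 - \left(1278 + 79 \left(\left(- \frac{27}{4} - \frac{17}{8}\right) - 19\right)\right)}{34857 + 34779} = \frac{30049 - \left(1278 + 79 \left(\left(\left(-27\right) \frac{1}{4} - \frac{17}{8}\right) - 19\right)\right)}{69636} = \left(30049 - \left(1278 + 79 \left(\left(- \frac{27}{4} - \frac{17}{8}\right) - 19\right)\right)\right) \frac{1}{69636} = \left(30049 - \left(1278 + 79 \left(- \frac{71}{8} - 19\right)\right)\right) \frac{1}{69636} = \left(30049 - - \frac{7393}{8}\right) \frac{1}{69636} = \left(30049 + \left(-1278 + \frac{17617}{8}\right)\right) \frac{1}{69636} = \left(30049 + \frac{7393}{8}\right) \frac{1}{69636} = \frac{247785}{8} \cdot \frac{1}{69636} = \frac{82595}{185696}$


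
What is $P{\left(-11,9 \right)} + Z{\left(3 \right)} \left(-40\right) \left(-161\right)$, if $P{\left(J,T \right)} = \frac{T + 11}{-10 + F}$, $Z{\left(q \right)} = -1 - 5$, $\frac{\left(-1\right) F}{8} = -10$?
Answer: $- \frac{270478}{7} \approx -38640.0$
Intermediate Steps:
$F = 80$ ($F = \left(-8\right) \left(-10\right) = 80$)
$Z{\left(q \right)} = -6$ ($Z{\left(q \right)} = -1 - 5 = -6$)
$P{\left(J,T \right)} = \frac{11}{70} + \frac{T}{70}$ ($P{\left(J,T \right)} = \frac{T + 11}{-10 + 80} = \frac{11 + T}{70} = \left(11 + T\right) \frac{1}{70} = \frac{11}{70} + \frac{T}{70}$)
$P{\left(-11,9 \right)} + Z{\left(3 \right)} \left(-40\right) \left(-161\right) = \left(\frac{11}{70} + \frac{1}{70} \cdot 9\right) + \left(-6\right) \left(-40\right) \left(-161\right) = \left(\frac{11}{70} + \frac{9}{70}\right) + 240 \left(-161\right) = \frac{2}{7} - 38640 = - \frac{270478}{7}$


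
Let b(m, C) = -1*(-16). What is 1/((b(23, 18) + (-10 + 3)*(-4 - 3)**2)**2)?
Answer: 1/106929 ≈ 9.3520e-6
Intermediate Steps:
b(m, C) = 16
1/((b(23, 18) + (-10 + 3)*(-4 - 3)**2)**2) = 1/((16 + (-10 + 3)*(-4 - 3)**2)**2) = 1/((16 - 7*(-7)**2)**2) = 1/((16 - 7*49)**2) = 1/((16 - 343)**2) = 1/((-327)**2) = 1/106929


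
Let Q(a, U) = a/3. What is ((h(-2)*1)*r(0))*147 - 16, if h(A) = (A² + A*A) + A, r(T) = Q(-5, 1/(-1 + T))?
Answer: -1486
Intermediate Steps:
Q(a, U) = a/3 (Q(a, U) = a*(⅓) = a/3)
r(T) = -5/3 (r(T) = (⅓)*(-5) = -5/3)
h(A) = A + 2*A² (h(A) = (A² + A²) + A = 2*A² + A = A + 2*A²)
((h(-2)*1)*r(0))*147 - 16 = ((-2*(1 + 2*(-2))*1)*(-5/3))*147 - 16 = ((-2*(1 - 4)*1)*(-5/3))*147 - 16 = ((-2*(-3)*1)*(-5/3))*147 - 16 = ((6*1)*(-5/3))*147 - 16 = (6*(-5/3))*147 - 16 = -10*147 - 16 = -1470 - 16 = -1486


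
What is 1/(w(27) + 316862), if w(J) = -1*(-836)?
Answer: 1/317698 ≈ 3.1476e-6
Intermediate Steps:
w(J) = 836
1/(w(27) + 316862) = 1/(836 + 316862) = 1/317698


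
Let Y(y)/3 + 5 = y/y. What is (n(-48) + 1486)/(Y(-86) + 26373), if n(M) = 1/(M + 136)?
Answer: 130769/2319768 ≈ 0.056372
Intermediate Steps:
Y(y) = -12 (Y(y) = -15 + 3*(y/y) = -15 + 3*1 = -15 + 3 = -12)
n(M) = 1/(136 + M)
(n(-48) + 1486)/(Y(-86) + 26373) = (1/(136 - 48) + 1486)/(-12 + 26373) = (1/88 + 1486)/26361 = (1/88 + 1486)*(1/26361) = (130769/88)*(1/26361) = 130769/2319768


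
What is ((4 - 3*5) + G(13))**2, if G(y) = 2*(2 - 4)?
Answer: 225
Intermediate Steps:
G(y) = -4 (G(y) = 2*(-2) = -4)
((4 - 3*5) + G(13))**2 = ((4 - 3*5) - 4)**2 = ((4 - 15) - 4)**2 = (-11 - 4)**2 = (-15)**2 = 225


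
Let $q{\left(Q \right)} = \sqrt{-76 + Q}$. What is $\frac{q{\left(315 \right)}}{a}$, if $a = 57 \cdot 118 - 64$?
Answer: $\frac{\sqrt{239}}{6662} \approx 0.0023206$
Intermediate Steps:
$a = 6662$ ($a = 6726 - 64 = 6662$)
$\frac{q{\left(315 \right)}}{a} = \frac{\sqrt{-76 + 315}}{6662} = \sqrt{239} \cdot \frac{1}{6662} = \frac{\sqrt{239}}{6662}$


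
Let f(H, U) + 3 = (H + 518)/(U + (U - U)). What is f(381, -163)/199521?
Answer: -1388/32521923 ≈ -4.2679e-5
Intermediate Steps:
f(H, U) = -3 + (518 + H)/U (f(H, U) = -3 + (H + 518)/(U + (U - U)) = -3 + (518 + H)/(U + 0) = -3 + (518 + H)/U)
f(381, -163)/199521 = ((518 + 381 - 3*(-163))/(-163))/199521 = -(518 + 381 + 489)/163*(1/199521) = -1/163*1388*(1/199521) = -1388/163*1/199521 = -1388/32521923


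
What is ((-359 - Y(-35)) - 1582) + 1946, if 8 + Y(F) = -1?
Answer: 14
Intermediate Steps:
Y(F) = -9 (Y(F) = -8 - 1 = -9)
((-359 - Y(-35)) - 1582) + 1946 = ((-359 - 1*(-9)) - 1582) + 1946 = ((-359 + 9) - 1582) + 1946 = (-350 - 1582) + 1946 = -1932 + 1946 = 14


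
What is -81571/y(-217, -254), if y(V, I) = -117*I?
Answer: -81571/29718 ≈ -2.7448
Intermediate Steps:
-81571/y(-217, -254) = -81571/((-117*(-254))) = -81571/29718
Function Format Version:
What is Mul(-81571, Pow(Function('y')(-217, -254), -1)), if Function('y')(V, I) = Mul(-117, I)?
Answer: Rational(-81571, 29718) ≈ -2.7448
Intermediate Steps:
Mul(-81571, Pow(Function('y')(-217, -254), -1)) = Mul(-81571, Pow(Mul(-117, -254), -1)) = Mul(-81571, Pow(29718, -1)) = Mul(-81571, Rational(1, 29718)) = Rational(-81571, 29718)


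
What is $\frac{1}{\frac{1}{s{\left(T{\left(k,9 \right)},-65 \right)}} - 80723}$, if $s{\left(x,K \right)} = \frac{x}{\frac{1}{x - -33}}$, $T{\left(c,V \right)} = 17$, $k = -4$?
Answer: $- \frac{850}{68614549} \approx -1.2388 \cdot 10^{-5}$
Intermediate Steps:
$s{\left(x,K \right)} = x \left(33 + x\right)$ ($s{\left(x,K \right)} = \frac{x}{\frac{1}{x + 33}} = \frac{x}{\frac{1}{33 + x}} = x \left(33 + x\right)$)
$\frac{1}{\frac{1}{s{\left(T{\left(k,9 \right)},-65 \right)}} - 80723} = \frac{1}{\frac{1}{17 \left(33 + 17\right)} - 80723} = \frac{1}{\frac{1}{17 \cdot 50} - 80723} = \frac{1}{\frac{1}{850} - 80723} = \frac{1}{- \frac{68614549}{850}} = - \frac{850}{68614549}$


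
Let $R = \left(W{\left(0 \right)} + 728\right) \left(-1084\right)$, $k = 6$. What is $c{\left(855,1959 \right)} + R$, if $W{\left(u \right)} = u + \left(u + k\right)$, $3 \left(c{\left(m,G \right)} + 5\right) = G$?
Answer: $-795008$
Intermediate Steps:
$c{\left(m,G \right)} = -5 + \frac{G}{3}$
$W{\left(u \right)} = 6 + 2 u$ ($W{\left(u \right)} = u + \left(u + 6\right) = u + \left(6 + u\right) = 6 + 2 u$)
$R = -795656$ ($R = \left(\left(6 + 2 \cdot 0\right) + 728\right) \left(-1084\right) = \left(\left(6 + 0\right) + 728\right) \left(-1084\right) = \left(6 + 728\right) \left(-1084\right) = 734 \left(-1084\right) = -795656$)
$c{\left(855,1959 \right)} + R = \left(-5 + \frac{1}{3} \cdot 1959\right) - 795656 = \left(-5 + 653\right) - 795656 = 648 - 795656 = -795008$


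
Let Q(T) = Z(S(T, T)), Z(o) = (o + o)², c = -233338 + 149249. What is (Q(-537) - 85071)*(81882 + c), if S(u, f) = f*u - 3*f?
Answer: -742332210979503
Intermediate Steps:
c = -84089
S(u, f) = -3*f + f*u
Z(o) = 4*o² (Z(o) = (2*o)² = 4*o²)
Q(T) = 4*T²*(-3 + T)² (Q(T) = 4*(T*(-3 + T))² = 4*(T²*(-3 + T)²) = 4*T²*(-3 + T)²)
(Q(-537) - 85071)*(81882 + c) = (4*(-537)²*(-3 - 537)² - 85071)*(81882 - 84089) = (4*288369*(-540)² - 85071)*(-2207) = (4*288369*291600 - 85071)*(-2207) = (336353601600 - 85071)*(-2207) = 336353516529*(-2207) = -742332210979503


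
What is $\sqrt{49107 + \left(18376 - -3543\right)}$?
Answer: $\sqrt{71026} \approx 266.51$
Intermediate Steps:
$\sqrt{49107 + \left(18376 - -3543\right)} = \sqrt{49107 + \left(18376 + 3543\right)} = \sqrt{49107 + 21919} = \sqrt{71026}$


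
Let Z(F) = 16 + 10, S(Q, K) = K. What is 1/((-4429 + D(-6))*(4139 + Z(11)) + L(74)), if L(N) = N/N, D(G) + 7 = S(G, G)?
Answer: -1/18500929 ≈ -5.4051e-8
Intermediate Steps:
D(G) = -7 + G
Z(F) = 26
L(N) = 1
1/((-4429 + D(-6))*(4139 + Z(11)) + L(74)) = 1/((-4429 + (-7 - 6))*(4139 + 26) + 1) = 1/((-4429 - 13)*4165 + 1) = 1/(-4442*4165 + 1) = 1/(-18500930 + 1) = 1/(-18500929) = -1/18500929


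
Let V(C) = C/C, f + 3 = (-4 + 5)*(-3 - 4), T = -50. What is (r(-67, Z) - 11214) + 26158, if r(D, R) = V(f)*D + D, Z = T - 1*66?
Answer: 14810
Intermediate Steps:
f = -10 (f = -3 + (-4 + 5)*(-3 - 4) = -3 + 1*(-7) = -3 - 7 = -10)
V(C) = 1
Z = -116 (Z = -50 - 1*66 = -50 - 66 = -116)
r(D, R) = 2*D (r(D, R) = 1*D + D = D + D = 2*D)
(r(-67, Z) - 11214) + 26158 = (2*(-67) - 11214) + 26158 = (-134 - 11214) + 26158 = -11348 + 26158 = 14810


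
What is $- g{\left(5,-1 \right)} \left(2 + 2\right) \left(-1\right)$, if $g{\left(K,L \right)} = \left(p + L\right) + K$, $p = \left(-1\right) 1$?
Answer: $12$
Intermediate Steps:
$p = -1$
$g{\left(K,L \right)} = -1 + K + L$ ($g{\left(K,L \right)} = \left(-1 + L\right) + K = -1 + K + L$)
$- g{\left(5,-1 \right)} \left(2 + 2\right) \left(-1\right) = - (-1 + 5 - 1) \left(2 + 2\right) \left(-1\right) = \left(-1\right) 3 \cdot 4 \left(-1\right) = \left(-3\right) \left(-4\right) = 12$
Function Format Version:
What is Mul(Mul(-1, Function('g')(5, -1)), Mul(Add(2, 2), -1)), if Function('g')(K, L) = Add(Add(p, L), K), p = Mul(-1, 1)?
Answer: 12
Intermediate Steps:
p = -1
Function('g')(K, L) = Add(-1, K, L) (Function('g')(K, L) = Add(Add(-1, L), K) = Add(-1, K, L))
Mul(Mul(-1, Function('g')(5, -1)), Mul(Add(2, 2), -1)) = Mul(Mul(-1, Add(-1, 5, -1)), Mul(Add(2, 2), -1)) = Mul(Mul(-1, 3), Mul(4, -1)) = Mul(-3, -4) = 12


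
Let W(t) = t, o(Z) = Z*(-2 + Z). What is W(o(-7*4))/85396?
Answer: 210/21349 ≈ 0.0098365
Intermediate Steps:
W(o(-7*4))/85396 = ((-7*4)*(-2 - 7*4))/85396 = -28*(-2 - 28)*(1/85396) = -28*(-30)*(1/85396) = 840*(1/85396) = 210/21349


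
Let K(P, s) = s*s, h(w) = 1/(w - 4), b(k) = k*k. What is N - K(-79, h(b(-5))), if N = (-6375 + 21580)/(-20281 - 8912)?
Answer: -2244866/4291371 ≈ -0.52311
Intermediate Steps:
b(k) = k**2
N = -15205/29193 (N = 15205/(-29193) = 15205*(-1/29193) = -15205/29193 ≈ -0.52084)
h(w) = 1/(-4 + w)
K(P, s) = s**2
N - K(-79, h(b(-5))) = -15205/29193 - (1/(-4 + (-5)**2))**2 = -15205/29193 - (1/(-4 + 25))**2 = -15205/29193 - (1/21)**2 = -15205/29193 - 1*1/441 = -15205/29193 - 1/441 = -2244866/4291371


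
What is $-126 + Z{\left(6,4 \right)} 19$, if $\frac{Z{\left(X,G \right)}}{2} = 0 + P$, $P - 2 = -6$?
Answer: $-278$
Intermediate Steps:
$P = -4$ ($P = 2 - 6 = -4$)
$Z{\left(X,G \right)} = -8$ ($Z{\left(X,G \right)} = 2 \left(0 - 4\right) = 2 \left(-4\right) = -8$)
$-126 + Z{\left(6,4 \right)} 19 = -126 - 152 = -278$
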